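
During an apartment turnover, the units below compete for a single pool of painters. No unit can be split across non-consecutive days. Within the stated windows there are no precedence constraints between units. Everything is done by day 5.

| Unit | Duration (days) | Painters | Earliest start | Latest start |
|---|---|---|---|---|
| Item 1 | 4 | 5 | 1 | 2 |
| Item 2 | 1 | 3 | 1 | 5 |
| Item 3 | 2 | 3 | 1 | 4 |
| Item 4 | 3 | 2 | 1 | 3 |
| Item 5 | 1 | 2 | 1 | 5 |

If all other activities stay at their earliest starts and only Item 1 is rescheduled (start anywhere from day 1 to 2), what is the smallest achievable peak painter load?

10

Item 1@1: d1:15  d2:10  d3:7  d4:5  d5:0 → peak 15
Item 1@2: d1:10  d2:10  d3:7  d4:5  d5:5 → peak 10
Best is Item 1@2, peak 10.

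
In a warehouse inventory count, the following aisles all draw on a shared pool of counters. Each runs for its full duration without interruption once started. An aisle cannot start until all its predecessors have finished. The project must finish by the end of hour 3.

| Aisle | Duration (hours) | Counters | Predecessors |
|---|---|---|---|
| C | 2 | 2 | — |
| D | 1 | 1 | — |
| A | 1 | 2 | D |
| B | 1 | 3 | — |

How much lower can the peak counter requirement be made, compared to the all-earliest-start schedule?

Early-start peak: h1:6  h2:4  h3:0 ⇒ 6.
Leveled (C@1, D@1, A@2, B@3): h1:3  h2:4  h3:3 ⇒ 4.
Reduction 6 − 4 = 2.

2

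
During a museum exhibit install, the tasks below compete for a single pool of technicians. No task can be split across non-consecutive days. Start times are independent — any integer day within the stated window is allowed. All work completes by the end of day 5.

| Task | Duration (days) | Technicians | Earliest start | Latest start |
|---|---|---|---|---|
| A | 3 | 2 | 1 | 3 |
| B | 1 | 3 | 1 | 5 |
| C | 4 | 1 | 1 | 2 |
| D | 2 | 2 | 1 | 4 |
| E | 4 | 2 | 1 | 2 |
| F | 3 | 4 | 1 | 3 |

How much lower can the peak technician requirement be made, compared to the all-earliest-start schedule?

5

Early-start peak: d1:14  d2:11  d3:9  d4:3  d5:0 ⇒ 14.
Leveled (A@1, B@1, C@1, D@1, E@2, F@3): d1:8  d2:7  d3:9  d4:7  d5:6 ⇒ 9.
Reduction 14 − 9 = 5.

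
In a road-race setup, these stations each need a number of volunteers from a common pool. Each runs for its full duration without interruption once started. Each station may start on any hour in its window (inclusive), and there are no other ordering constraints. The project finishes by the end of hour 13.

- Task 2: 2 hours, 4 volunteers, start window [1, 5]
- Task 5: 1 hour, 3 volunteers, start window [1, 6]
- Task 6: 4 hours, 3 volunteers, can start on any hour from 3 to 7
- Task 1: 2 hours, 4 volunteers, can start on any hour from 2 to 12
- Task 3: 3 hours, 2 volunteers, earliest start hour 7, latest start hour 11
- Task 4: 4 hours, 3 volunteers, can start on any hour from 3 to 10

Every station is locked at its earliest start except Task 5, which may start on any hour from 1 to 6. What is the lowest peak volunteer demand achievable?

10

Task 5@1: h1:7  h2:8  h3:10  h4:6  h5:6  h6:6  h7:2  h8:2  h9:2  h10:0  h11:0  h12:0  h13:0 → peak 10
Task 5@2: h1:4  h2:11  h3:10  h4:6  h5:6  h6:6  h7:2  h8:2  h9:2  h10:0  h11:0  h12:0  h13:0 → peak 11
Task 5@3: h1:4  h2:8  h3:13  h4:6  h5:6  h6:6  h7:2  h8:2  h9:2  h10:0  h11:0  h12:0  h13:0 → peak 13
Task 5@4: h1:4  h2:8  h3:10  h4:9  h5:6  h6:6  h7:2  h8:2  h9:2  h10:0  h11:0  h12:0  h13:0 → peak 10
Task 5@5: h1:4  h2:8  h3:10  h4:6  h5:9  h6:6  h7:2  h8:2  h9:2  h10:0  h11:0  h12:0  h13:0 → peak 10
Task 5@6: h1:4  h2:8  h3:10  h4:6  h5:6  h6:9  h7:2  h8:2  h9:2  h10:0  h11:0  h12:0  h13:0 → peak 10
Best is Task 5@1, peak 10.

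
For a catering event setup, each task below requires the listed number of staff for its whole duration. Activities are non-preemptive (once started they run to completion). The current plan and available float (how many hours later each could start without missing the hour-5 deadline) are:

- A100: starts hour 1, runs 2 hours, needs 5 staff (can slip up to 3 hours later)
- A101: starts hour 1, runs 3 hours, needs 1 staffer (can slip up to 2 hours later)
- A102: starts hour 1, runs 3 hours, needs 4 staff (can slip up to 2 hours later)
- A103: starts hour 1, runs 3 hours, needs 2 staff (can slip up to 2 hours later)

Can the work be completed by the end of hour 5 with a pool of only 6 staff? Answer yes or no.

Total staffer-hours = 31; over 5 hours the average is 31/5 > 6, so some hour must exceed 6.

no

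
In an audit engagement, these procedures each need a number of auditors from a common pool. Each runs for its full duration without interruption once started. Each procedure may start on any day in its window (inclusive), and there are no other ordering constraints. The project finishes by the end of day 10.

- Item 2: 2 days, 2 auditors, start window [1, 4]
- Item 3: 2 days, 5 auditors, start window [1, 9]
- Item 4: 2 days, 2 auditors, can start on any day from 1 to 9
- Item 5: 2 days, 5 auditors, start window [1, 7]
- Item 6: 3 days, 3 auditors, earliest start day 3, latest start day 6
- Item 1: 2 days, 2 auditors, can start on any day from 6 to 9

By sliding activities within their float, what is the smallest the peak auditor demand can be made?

5

Early-start (Item 2@1, Item 3@1, Item 4@1, Item 5@1, Item 6@3, Item 1@6) gives peak 14: d1:14  d2:14  d3:3  d4:3  d5:3  d6:2  d7:2  d8:0  d9:0  d10:0.
Shift Item 3→8, Item 5→3, Item 6→5.
Schedule Item 2@1, Item 3@8, Item 4@1, Item 5@3, Item 6@5, Item 1@6: d1:4  d2:4  d3:5  d4:5  d5:3  d6:5  d7:5  d8:5  d9:5  d10:0 — peak 5.
Total auditor-days = 41 over 10 days ⇒ peak ≥ ⌈41/10⌉ = 5, so 5 is optimal.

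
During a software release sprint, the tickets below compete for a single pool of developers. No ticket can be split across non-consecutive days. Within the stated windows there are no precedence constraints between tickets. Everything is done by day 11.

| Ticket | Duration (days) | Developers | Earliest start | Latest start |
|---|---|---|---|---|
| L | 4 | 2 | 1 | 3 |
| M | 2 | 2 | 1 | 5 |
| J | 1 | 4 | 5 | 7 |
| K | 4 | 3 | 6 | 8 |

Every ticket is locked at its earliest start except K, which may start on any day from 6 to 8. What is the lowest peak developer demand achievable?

4

K@6: d1:4  d2:4  d3:2  d4:2  d5:4  d6:3  d7:3  d8:3  d9:3  d10:0  d11:0 → peak 4
K@7: d1:4  d2:4  d3:2  d4:2  d5:4  d6:0  d7:3  d8:3  d9:3  d10:3  d11:0 → peak 4
K@8: d1:4  d2:4  d3:2  d4:2  d5:4  d6:0  d7:0  d8:3  d9:3  d10:3  d11:3 → peak 4
Best is K@6, peak 4.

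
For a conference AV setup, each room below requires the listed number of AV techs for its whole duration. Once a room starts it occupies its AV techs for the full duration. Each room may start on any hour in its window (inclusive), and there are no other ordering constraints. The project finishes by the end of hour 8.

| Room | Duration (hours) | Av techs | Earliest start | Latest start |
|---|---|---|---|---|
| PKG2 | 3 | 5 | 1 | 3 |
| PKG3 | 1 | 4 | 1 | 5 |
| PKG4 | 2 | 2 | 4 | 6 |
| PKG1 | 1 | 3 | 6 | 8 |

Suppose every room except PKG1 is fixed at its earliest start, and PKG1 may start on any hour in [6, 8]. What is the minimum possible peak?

9

PKG1@6: h1:9  h2:5  h3:5  h4:2  h5:2  h6:3  h7:0  h8:0 → peak 9
PKG1@7: h1:9  h2:5  h3:5  h4:2  h5:2  h6:0  h7:3  h8:0 → peak 9
PKG1@8: h1:9  h2:5  h3:5  h4:2  h5:2  h6:0  h7:0  h8:3 → peak 9
Best is PKG1@6, peak 9.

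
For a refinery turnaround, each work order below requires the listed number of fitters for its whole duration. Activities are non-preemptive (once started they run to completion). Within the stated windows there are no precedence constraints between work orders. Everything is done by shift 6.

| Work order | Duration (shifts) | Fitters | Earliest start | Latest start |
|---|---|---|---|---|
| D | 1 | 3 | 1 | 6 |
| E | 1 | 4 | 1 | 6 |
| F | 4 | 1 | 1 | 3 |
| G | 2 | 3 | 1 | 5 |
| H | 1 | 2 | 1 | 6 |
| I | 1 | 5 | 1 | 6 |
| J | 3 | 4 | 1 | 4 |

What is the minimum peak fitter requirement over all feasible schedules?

Early-start (D@1, E@1, F@1, G@1, H@1, I@1, J@1) gives peak 22: s1:22  s2:8  s3:5  s4:1  s5:0  s6:0.
Shift E→2, G→5, I→3, J→4.
Schedule D@1, E@2, F@1, G@5, H@1, I@3, J@4: s1:6  s2:5  s3:6  s4:5  s5:7  s6:7 — peak 7.

7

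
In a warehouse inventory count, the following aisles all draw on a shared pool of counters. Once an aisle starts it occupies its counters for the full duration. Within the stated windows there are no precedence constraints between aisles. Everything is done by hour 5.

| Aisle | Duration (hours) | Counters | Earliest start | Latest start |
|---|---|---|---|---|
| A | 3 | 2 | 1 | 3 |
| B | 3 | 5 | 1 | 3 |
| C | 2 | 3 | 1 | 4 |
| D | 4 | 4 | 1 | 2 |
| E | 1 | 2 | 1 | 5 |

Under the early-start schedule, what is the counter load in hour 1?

16

At early start, hour 1 has: A, B, C, D, E.
Demand: 2 + 5 + 3 + 4 + 2 = 16.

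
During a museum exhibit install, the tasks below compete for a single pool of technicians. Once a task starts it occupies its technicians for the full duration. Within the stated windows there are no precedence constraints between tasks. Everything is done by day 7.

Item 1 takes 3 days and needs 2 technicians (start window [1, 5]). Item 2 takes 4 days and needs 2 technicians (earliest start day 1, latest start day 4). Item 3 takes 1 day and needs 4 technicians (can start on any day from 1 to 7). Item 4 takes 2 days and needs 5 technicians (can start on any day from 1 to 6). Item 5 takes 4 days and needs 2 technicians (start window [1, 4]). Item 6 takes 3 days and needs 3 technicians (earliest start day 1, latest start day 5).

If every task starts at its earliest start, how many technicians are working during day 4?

At early start, day 4 has: Item 2, Item 5.
Demand: 2 + 2 = 4.

4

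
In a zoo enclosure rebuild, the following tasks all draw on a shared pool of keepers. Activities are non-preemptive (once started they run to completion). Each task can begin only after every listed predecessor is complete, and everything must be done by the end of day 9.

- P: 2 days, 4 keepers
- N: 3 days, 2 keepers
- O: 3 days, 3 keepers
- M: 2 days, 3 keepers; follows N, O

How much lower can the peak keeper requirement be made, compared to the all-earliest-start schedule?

4

Early-start peak: d1:9  d2:9  d3:5  d4:3  d5:3  d6:0  d7:0  d8:0  d9:0 ⇒ 9.
Leveled (P@1, N@3, O@3, M@6): d1:4  d2:4  d3:5  d4:5  d5:5  d6:3  d7:3  d8:0  d9:0 ⇒ 5.
Reduction 9 − 5 = 4.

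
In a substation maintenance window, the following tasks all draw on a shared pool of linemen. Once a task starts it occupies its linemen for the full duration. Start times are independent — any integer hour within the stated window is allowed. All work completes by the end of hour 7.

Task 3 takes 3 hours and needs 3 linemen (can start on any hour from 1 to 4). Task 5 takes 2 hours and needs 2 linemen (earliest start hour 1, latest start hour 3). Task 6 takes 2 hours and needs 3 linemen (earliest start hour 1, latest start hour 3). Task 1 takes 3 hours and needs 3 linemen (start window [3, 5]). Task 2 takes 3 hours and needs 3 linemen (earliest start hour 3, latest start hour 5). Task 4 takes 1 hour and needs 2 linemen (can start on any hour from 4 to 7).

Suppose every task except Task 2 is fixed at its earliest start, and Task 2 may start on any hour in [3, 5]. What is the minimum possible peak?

8

Task 2@3: h1:8  h2:8  h3:9  h4:8  h5:6  h6:0  h7:0 → peak 9
Task 2@4: h1:8  h2:8  h3:6  h4:8  h5:6  h6:3  h7:0 → peak 8
Task 2@5: h1:8  h2:8  h3:6  h4:5  h5:6  h6:3  h7:3 → peak 8
Best is Task 2@4, peak 8.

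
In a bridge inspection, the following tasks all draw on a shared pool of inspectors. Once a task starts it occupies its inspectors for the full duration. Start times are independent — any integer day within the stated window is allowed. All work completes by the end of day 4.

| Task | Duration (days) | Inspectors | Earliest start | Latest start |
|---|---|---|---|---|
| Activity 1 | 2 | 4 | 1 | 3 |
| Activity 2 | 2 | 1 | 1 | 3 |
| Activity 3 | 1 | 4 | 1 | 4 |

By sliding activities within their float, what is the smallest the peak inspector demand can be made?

5

Early-start (Activity 1@1, Activity 2@1, Activity 3@1) gives peak 9: d1:9  d2:5  d3:0  d4:0.
Shift Activity 3→3.
Schedule Activity 1@1, Activity 2@1, Activity 3@3: d1:5  d2:5  d3:4  d4:0 — peak 5.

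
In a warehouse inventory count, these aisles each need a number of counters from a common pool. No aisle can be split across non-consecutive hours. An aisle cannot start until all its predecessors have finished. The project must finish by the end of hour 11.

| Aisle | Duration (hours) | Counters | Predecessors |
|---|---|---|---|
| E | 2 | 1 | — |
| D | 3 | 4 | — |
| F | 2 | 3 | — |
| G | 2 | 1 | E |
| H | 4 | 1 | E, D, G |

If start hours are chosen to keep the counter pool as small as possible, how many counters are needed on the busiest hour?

4

Early-start (E@1, D@1, F@1, G@3, H@5) gives peak 8: h1:8  h2:8  h3:5  h4:1  h5:1  h6:1  h7:1  h8:1  h9:0  h10:0  h11:0.
Shift D→3, G→6, H→8.
Schedule E@1, D@3, F@1, G@6, H@8: h1:4  h2:4  h3:4  h4:4  h5:4  h6:1  h7:1  h8:1  h9:1  h10:1  h11:1 — peak 4.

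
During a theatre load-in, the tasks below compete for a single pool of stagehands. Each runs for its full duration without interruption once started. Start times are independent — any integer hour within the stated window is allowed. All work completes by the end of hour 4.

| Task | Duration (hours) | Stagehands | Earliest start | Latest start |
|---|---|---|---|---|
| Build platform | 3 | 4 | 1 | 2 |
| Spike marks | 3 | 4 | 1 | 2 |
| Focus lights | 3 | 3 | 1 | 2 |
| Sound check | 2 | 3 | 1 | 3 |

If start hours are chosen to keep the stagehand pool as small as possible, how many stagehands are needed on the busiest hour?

14

Schedule Build platform@1, Spike marks@1, Focus lights@1, Sound check@1: h1:14  h2:14  h3:11  h4:0 — peak 14.
No arrangement of the 24 feasible schedules does better.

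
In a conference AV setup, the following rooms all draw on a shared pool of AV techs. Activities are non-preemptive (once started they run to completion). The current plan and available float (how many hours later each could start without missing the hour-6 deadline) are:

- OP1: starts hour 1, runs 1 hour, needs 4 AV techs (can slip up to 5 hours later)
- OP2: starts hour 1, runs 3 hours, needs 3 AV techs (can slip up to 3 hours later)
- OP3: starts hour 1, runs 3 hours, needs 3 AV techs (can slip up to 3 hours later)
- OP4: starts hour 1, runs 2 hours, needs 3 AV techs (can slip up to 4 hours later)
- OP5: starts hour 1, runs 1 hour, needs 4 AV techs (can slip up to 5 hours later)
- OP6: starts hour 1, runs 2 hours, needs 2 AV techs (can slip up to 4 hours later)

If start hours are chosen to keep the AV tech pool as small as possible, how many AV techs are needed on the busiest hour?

7

Early-start (OP1@1, OP2@1, OP3@1, OP4@1, OP5@1, OP6@1) gives peak 19: h1:19  h2:11  h3:6  h4:0  h5:0  h6:0.
Shift OP3→2, OP4→4, OP5→6, OP6→5.
Schedule OP1@1, OP2@1, OP3@2, OP4@4, OP5@6, OP6@5: h1:7  h2:6  h3:6  h4:6  h5:5  h6:6 — peak 7.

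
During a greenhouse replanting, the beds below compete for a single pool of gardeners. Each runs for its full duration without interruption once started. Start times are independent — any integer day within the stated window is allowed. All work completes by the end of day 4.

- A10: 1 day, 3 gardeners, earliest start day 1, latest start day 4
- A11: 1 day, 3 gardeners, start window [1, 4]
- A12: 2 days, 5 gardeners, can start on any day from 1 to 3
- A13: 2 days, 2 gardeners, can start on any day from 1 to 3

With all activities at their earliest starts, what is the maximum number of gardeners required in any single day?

Early-start schedule: A10@1, A11@1, A12@1, A13@1.
Load per day: day 1: 13, day 2: 7, day 3: 0, day 4: 0.
Peak is 13.

13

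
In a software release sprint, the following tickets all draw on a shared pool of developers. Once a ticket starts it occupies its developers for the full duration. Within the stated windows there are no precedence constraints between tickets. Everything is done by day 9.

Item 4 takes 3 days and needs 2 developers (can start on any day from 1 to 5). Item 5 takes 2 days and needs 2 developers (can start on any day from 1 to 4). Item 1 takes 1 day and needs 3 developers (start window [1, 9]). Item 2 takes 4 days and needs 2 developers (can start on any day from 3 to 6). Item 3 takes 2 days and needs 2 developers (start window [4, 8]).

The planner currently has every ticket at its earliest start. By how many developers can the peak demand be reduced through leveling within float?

Early-start peak: d1:7  d2:4  d3:4  d4:4  d5:4  d6:2  d7:0  d8:0  d9:0 ⇒ 7.
Leveled (Item 4@1, Item 5@1, Item 1@4, Item 2@5, Item 3@5): d1:4  d2:4  d3:2  d4:3  d5:4  d6:4  d7:2  d8:2  d9:0 ⇒ 4.
Reduction 7 − 4 = 3.

3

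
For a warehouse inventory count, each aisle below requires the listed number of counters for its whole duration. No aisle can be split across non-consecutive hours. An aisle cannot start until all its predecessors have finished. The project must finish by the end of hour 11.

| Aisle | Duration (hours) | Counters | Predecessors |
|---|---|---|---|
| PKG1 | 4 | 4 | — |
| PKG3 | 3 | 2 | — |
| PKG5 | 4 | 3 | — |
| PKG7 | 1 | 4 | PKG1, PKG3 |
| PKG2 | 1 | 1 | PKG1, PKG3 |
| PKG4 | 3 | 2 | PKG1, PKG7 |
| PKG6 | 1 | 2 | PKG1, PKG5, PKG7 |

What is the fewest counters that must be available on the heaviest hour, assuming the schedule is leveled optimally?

Early-start (PKG1@1, PKG3@1, PKG5@1, PKG7@5, PKG2@5, PKG4@6, PKG6@6) gives peak 9: h1:9  h2:9  h3:9  h4:7  h5:5  h6:4  h7:2  h8:2  h9:0  h10:0  h11:0.
Shift PKG5→6, PKG6→10.
Schedule PKG1@1, PKG3@1, PKG5@6, PKG7@5, PKG2@5, PKG4@6, PKG6@10: h1:6  h2:6  h3:6  h4:4  h5:5  h6:5  h7:5  h8:5  h9:3  h10:2  h11:0 — peak 6.

6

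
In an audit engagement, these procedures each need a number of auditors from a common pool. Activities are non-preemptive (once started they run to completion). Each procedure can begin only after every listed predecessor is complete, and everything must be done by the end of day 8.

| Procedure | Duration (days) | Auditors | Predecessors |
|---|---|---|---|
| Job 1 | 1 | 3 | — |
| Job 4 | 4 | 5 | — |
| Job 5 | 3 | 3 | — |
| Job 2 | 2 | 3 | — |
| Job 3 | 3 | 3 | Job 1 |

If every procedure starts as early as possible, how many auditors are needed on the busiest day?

14

Early-start schedule: Job 1@1, Job 4@1, Job 5@1, Job 2@1, Job 3@2.
Load per day: day 1: 14, day 2: 14, day 3: 11, day 4: 8, day 5: 0, day 6: 0, day 7: 0, day 8: 0.
Peak is 14.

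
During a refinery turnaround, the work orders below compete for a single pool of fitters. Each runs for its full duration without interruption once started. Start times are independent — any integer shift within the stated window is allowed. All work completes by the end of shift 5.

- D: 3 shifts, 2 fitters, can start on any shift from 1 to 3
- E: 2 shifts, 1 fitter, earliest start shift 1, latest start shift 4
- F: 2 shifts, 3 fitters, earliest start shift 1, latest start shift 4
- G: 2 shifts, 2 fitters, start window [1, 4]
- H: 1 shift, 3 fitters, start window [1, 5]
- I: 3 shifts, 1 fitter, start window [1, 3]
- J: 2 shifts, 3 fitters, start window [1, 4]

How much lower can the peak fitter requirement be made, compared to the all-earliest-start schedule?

Early-start peak: s1:15  s2:12  s3:3  s4:0  s5:0 ⇒ 15.
Leveled (D@1, E@1, F@1, G@4, H@3, I@3, J@4): s1:6  s2:6  s3:6  s4:6  s5:6 ⇒ 6.
Reduction 15 − 6 = 9.

9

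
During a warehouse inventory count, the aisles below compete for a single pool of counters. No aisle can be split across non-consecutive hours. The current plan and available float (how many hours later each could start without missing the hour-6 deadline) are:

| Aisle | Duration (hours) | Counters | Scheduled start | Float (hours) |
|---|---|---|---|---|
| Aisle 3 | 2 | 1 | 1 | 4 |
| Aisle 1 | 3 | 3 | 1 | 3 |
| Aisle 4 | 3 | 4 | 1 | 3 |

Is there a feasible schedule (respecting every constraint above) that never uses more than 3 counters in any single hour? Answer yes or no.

no

Total counter-hours = 23; over 6 hours the average is 23/6 > 3, so some hour must exceed 3.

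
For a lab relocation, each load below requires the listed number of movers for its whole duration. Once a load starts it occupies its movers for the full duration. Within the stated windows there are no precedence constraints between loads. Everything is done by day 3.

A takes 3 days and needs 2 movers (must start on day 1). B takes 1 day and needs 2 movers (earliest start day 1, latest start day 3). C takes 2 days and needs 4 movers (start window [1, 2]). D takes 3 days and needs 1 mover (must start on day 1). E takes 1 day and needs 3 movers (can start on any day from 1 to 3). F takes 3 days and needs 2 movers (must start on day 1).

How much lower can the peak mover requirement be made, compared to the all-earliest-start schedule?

Early-start peak: d1:14  d2:9  d3:5 ⇒ 14.
Leveled (A@1, B@1, C@2, D@1, E@1, F@1): d1:10  d2:9  d3:9 ⇒ 10.
Reduction 14 − 10 = 4.

4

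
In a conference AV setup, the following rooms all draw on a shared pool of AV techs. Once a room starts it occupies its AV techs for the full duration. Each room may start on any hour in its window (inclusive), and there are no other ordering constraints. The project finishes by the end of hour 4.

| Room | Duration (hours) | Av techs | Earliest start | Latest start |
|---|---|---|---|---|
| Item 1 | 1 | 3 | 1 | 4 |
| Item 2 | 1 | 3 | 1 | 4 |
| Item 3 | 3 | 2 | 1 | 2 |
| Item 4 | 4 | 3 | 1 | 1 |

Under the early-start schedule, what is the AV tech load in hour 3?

At early start, hour 3 has: Item 3, Item 4.
Demand: 2 + 3 = 5.

5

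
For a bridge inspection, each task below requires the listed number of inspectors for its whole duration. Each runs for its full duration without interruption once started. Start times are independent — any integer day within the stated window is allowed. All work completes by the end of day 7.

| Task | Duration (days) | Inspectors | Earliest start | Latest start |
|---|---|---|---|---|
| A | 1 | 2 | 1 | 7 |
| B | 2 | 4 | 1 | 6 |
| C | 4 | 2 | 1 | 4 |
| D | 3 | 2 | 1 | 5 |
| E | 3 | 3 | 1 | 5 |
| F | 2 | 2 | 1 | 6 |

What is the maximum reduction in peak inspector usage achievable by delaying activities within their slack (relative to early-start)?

Early-start peak: d1:15  d2:13  d3:7  d4:2  d5:0  d6:0  d7:0 ⇒ 15.
Leveled (A@1, B@1, C@3, D@2, E@5, F@3): d1:6  d2:6  d3:6  d4:6  d5:5  d6:5  d7:3 ⇒ 6.
Reduction 15 − 6 = 9.

9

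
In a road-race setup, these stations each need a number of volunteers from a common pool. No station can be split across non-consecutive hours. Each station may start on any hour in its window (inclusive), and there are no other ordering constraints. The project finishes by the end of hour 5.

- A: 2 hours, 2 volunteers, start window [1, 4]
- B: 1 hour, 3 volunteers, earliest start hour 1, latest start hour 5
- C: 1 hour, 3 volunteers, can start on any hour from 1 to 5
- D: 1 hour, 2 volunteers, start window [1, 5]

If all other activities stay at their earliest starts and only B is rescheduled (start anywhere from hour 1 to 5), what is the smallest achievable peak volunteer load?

7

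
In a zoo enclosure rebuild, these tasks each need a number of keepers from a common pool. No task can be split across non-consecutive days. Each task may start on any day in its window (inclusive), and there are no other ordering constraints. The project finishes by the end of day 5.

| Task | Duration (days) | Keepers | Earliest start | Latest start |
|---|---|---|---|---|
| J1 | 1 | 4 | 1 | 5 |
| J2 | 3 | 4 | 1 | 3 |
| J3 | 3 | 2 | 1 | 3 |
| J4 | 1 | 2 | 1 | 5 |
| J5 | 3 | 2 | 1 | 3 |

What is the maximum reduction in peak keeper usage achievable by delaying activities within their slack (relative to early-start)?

Early-start peak: d1:14  d2:8  d3:8  d4:0  d5:0 ⇒ 14.
Leveled (J1@1, J2@1, J3@2, J4@2, J5@3): d1:8  d2:8  d3:8  d4:4  d5:2 ⇒ 8.
Reduction 14 − 8 = 6.

6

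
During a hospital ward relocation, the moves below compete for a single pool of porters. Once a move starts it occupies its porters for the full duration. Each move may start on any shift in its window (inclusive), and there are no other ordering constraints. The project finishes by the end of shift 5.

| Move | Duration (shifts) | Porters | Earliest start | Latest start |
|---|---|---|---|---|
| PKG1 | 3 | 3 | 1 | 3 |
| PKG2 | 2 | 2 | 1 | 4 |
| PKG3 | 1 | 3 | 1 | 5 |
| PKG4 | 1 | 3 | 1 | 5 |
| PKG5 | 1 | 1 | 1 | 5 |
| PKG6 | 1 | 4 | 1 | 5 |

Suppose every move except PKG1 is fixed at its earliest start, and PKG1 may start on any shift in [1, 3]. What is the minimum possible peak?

13

PKG1@1: s1:16  s2:5  s3:3  s4:0  s5:0 → peak 16
PKG1@2: s1:13  s2:5  s3:3  s4:3  s5:0 → peak 13
PKG1@3: s1:13  s2:2  s3:3  s4:3  s5:3 → peak 13
Best is PKG1@2, peak 13.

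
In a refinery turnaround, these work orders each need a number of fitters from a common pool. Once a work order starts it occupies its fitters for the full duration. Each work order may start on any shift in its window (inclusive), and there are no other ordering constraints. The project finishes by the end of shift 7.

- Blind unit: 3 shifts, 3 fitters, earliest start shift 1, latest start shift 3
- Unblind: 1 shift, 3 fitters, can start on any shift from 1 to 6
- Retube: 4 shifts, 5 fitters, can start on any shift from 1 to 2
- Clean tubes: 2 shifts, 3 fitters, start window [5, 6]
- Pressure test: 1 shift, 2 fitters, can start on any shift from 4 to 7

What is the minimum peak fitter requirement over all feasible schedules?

8

Early-start (Blind unit@1, Unblind@1, Retube@1, Clean tubes@5, Pressure test@4) gives peak 11: s1:11  s2:8  s3:8  s4:7  s5:3  s6:3  s7:0.
Shift Retube→2.
Schedule Blind unit@1, Unblind@1, Retube@2, Clean tubes@5, Pressure test@4: s1:6  s2:8  s3:8  s4:7  s5:8  s6:3  s7:0 — peak 8.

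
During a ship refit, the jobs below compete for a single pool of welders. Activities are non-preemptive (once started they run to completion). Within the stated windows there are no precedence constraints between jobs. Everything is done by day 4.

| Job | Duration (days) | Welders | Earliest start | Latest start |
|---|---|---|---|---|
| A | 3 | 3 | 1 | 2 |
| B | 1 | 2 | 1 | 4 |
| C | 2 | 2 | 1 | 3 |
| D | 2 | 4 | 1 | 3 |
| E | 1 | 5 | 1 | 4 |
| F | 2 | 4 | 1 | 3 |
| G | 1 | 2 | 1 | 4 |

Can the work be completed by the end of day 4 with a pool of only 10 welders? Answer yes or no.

no

The minimum achievable peak is 11; 10 < 11, so no feasible schedule stays within the cap.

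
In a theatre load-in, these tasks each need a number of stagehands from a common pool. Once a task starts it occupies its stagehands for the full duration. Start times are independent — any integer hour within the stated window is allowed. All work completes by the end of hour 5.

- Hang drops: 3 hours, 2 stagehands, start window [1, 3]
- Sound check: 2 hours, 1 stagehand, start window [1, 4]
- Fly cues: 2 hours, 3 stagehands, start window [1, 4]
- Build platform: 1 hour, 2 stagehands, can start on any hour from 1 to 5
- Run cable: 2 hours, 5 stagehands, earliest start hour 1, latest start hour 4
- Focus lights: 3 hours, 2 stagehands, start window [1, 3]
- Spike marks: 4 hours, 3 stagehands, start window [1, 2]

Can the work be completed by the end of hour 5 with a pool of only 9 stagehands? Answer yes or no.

The minimum achievable peak is 10; 9 < 10, so no feasible schedule stays within the cap.

no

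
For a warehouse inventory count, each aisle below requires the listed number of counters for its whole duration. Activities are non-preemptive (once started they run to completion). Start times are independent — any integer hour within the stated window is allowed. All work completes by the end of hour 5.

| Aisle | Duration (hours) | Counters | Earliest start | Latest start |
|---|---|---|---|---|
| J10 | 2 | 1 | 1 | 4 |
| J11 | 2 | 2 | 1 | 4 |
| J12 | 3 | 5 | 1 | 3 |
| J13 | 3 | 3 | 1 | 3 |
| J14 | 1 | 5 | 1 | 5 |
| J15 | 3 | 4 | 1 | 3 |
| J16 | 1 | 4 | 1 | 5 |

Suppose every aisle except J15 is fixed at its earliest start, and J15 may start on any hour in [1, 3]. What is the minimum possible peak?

20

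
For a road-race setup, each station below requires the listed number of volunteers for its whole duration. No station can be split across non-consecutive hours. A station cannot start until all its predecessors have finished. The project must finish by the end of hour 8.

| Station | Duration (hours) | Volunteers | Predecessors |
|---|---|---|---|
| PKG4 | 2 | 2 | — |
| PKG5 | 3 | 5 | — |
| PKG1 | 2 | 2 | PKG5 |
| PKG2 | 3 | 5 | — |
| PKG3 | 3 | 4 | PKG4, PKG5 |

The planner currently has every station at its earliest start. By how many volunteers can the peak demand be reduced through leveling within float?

Early-start peak: h1:12  h2:12  h3:10  h4:6  h5:6  h6:4  h7:0  h8:0 ⇒ 12.
Leveled (PKG4@1, PKG5@1, PKG1@4, PKG2@4, PKG3@6): h1:7  h2:7  h3:5  h4:7  h5:7  h6:9  h7:4  h8:4 ⇒ 9.
Reduction 12 − 9 = 3.

3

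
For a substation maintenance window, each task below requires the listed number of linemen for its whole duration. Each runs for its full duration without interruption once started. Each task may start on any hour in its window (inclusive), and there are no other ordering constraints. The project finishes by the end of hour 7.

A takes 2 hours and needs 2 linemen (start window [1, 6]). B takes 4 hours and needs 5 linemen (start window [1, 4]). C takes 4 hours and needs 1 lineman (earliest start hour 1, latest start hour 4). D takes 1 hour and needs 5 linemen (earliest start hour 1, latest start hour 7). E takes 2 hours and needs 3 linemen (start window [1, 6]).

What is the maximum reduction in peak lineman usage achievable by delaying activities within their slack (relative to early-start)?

10

Early-start peak: h1:16  h2:11  h3:6  h4:6  h5:0  h6:0  h7:0 ⇒ 16.
Leveled (A@1, B@3, C@1, D@7, E@1): h1:6  h2:6  h3:6  h4:6  h5:5  h6:5  h7:5 ⇒ 6.
Reduction 16 − 6 = 10.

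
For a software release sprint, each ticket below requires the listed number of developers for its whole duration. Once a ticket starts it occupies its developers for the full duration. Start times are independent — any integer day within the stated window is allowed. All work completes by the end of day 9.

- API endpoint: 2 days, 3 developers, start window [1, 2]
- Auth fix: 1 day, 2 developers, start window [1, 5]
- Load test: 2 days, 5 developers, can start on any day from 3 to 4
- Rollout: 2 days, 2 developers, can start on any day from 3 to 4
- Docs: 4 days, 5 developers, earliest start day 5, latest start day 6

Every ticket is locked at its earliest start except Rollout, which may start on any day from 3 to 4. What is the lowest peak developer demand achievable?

Rollout@3: d1:5  d2:3  d3:7  d4:7  d5:5  d6:5  d7:5  d8:5  d9:0 → peak 7
Rollout@4: d1:5  d2:3  d3:5  d4:7  d5:7  d6:5  d7:5  d8:5  d9:0 → peak 7
Best is Rollout@3, peak 7.

7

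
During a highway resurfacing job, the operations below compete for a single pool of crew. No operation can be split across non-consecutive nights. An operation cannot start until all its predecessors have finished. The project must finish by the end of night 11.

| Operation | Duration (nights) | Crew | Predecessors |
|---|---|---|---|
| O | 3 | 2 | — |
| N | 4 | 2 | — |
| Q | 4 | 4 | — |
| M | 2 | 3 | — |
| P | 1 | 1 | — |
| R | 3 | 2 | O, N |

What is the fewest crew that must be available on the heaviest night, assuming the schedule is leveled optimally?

5

Early-start (O@1, N@1, Q@1, M@1, P@1, R@5) gives peak 12: n1:12  n2:11  n3:8  n4:6  n5:2  n6:2  n7:2  n8:0  n9:0  n10:0  n11:0.
Shift Q→5, M→9, R→9.
Schedule O@1, N@1, Q@5, M@9, P@1, R@9: n1:5  n2:4  n3:4  n4:2  n5:4  n6:4  n7:4  n8:4  n9:5  n10:5  n11:2 — peak 5.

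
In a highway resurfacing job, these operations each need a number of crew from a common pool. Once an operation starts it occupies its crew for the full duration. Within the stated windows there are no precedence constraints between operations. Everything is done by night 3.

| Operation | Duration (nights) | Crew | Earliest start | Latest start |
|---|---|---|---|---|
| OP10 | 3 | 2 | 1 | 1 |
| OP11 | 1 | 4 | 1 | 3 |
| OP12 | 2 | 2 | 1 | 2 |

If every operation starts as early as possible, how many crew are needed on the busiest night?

8

Early-start schedule: OP10@1, OP11@1, OP12@1.
Load per night: night 1: 8, night 2: 4, night 3: 2.
Peak is 8.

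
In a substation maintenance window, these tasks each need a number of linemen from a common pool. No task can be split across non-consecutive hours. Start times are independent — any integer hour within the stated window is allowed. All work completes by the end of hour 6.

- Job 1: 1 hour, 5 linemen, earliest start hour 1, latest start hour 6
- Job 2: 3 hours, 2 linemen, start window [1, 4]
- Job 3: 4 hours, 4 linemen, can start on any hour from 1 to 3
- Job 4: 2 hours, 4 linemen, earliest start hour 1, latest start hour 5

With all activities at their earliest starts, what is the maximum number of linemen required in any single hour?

15

Early-start schedule: Job 1@1, Job 2@1, Job 3@1, Job 4@1.
Load per hour: hour 1: 15, hour 2: 10, hour 3: 6, hour 4: 4, hour 5: 0, hour 6: 0.
Peak is 15.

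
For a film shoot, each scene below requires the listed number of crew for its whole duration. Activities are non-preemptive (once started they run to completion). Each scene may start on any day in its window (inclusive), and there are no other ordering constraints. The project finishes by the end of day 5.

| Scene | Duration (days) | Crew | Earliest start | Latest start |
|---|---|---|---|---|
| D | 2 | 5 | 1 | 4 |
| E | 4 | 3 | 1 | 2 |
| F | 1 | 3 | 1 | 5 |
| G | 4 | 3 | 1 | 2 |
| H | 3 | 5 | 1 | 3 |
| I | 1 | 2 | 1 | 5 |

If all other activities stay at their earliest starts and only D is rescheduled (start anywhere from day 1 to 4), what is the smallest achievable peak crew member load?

16

D@1: d1:21  d2:16  d3:11  d4:6  d5:0 → peak 21
D@2: d1:16  d2:16  d3:16  d4:6  d5:0 → peak 16
D@3: d1:16  d2:11  d3:16  d4:11  d5:0 → peak 16
D@4: d1:16  d2:11  d3:11  d4:11  d5:5 → peak 16
Best is D@2, peak 16.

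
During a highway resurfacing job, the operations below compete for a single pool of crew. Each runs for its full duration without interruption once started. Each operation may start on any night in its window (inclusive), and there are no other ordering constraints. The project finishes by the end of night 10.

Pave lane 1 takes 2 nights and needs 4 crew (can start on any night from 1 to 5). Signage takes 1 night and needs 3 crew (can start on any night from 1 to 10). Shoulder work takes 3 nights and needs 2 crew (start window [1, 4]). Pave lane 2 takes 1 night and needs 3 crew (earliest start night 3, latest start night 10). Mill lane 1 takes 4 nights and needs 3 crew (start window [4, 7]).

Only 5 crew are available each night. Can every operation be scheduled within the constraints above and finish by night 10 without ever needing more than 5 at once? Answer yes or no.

Schedule Pave lane 1@1, Signage@3, Shoulder work@3, Pave lane 2@4, Mill lane 1@5: n1:4  n2:4  n3:5  n4:5  n5:5  n6:3  n7:3  n8:3  n9:0  n10:0 — peak 5 ≤ 5.

yes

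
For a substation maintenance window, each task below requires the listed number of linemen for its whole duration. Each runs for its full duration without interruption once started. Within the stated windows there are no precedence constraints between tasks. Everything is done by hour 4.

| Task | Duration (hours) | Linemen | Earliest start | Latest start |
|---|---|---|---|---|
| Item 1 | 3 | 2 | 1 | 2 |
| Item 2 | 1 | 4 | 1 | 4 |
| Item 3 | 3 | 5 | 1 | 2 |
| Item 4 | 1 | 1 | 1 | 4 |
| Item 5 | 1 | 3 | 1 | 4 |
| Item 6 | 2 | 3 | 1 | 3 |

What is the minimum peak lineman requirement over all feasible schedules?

Early-start (Item 1@1, Item 2@1, Item 3@1, Item 4@1, Item 5@1, Item 6@1) gives peak 18: h1:18  h2:10  h3:7  h4:0.
Shift Item 3→2, Item 6→2.
Schedule Item 1@1, Item 2@1, Item 3@2, Item 4@1, Item 5@1, Item 6@2: h1:10  h2:10  h3:10  h4:5 — peak 10.

10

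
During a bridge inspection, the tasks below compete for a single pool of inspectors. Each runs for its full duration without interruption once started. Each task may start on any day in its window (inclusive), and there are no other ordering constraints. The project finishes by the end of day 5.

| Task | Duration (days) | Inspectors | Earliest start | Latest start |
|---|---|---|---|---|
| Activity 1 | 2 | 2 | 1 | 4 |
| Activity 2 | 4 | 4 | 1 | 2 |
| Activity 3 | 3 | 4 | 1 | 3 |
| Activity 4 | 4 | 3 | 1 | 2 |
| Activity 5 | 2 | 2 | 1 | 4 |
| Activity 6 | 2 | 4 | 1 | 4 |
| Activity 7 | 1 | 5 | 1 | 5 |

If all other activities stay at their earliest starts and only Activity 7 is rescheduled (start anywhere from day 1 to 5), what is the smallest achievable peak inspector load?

19

Activity 7@1: d1:24  d2:19  d3:11  d4:7  d5:0 → peak 24
Activity 7@2: d1:19  d2:24  d3:11  d4:7  d5:0 → peak 24
Activity 7@3: d1:19  d2:19  d3:16  d4:7  d5:0 → peak 19
Activity 7@4: d1:19  d2:19  d3:11  d4:12  d5:0 → peak 19
Activity 7@5: d1:19  d2:19  d3:11  d4:7  d5:5 → peak 19
Best is Activity 7@3, peak 19.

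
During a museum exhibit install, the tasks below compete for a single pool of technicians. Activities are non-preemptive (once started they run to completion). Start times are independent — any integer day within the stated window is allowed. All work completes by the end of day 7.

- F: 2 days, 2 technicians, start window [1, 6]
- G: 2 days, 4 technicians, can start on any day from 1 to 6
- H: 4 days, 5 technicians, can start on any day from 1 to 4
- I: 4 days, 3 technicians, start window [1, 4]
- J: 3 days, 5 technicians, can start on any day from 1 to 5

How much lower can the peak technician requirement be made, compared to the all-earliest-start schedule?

9

Early-start peak: d1:19  d2:19  d3:13  d4:8  d5:0  d6:0  d7:0 ⇒ 19.
Leveled (F@1, G@1, H@3, I@1, J@5): d1:9  d2:9  d3:8  d4:8  d5:10  d6:10  d7:5 ⇒ 10.
Reduction 19 − 10 = 9.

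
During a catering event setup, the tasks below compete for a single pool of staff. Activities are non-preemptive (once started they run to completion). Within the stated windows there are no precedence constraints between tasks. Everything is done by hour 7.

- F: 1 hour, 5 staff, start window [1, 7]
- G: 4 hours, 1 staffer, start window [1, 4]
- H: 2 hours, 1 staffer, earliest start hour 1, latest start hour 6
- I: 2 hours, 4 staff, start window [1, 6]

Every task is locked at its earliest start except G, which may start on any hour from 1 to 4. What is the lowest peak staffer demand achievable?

10

G@1: h1:11  h2:6  h3:1  h4:1  h5:0  h6:0  h7:0 → peak 11
G@2: h1:10  h2:6  h3:1  h4:1  h5:1  h6:0  h7:0 → peak 10
G@3: h1:10  h2:5  h3:1  h4:1  h5:1  h6:1  h7:0 → peak 10
G@4: h1:10  h2:5  h3:0  h4:1  h5:1  h6:1  h7:1 → peak 10
Best is G@2, peak 10.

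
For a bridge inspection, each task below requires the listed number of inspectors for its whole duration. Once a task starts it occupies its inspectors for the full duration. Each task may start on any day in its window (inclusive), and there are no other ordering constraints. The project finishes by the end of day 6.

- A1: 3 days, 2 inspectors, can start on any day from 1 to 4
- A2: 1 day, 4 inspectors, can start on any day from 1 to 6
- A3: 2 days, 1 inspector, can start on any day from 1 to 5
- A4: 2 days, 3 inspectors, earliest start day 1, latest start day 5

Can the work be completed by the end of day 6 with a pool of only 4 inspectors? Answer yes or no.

Schedule A1@1, A2@4, A3@1, A4@5: d1:3  d2:3  d3:2  d4:4  d5:3  d6:3 — peak 4 ≤ 4.

yes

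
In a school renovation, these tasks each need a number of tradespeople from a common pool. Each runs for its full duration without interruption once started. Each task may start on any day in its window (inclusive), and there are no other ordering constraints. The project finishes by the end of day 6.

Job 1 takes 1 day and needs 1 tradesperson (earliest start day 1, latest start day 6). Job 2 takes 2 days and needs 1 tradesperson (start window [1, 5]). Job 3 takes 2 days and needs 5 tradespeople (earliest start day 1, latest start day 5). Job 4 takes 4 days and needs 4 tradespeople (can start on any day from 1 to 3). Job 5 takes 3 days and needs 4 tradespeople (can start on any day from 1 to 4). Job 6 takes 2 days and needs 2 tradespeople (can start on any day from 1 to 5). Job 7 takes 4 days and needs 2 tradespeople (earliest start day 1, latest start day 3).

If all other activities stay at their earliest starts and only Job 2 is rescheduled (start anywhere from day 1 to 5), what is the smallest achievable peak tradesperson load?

Job 2@1: d1:19  d2:18  d3:10  d4:6  d5:0  d6:0 → peak 19
Job 2@2: d1:18  d2:18  d3:11  d4:6  d5:0  d6:0 → peak 18
Job 2@3: d1:18  d2:17  d3:11  d4:7  d5:0  d6:0 → peak 18
Job 2@4: d1:18  d2:17  d3:10  d4:7  d5:1  d6:0 → peak 18
Job 2@5: d1:18  d2:17  d3:10  d4:6  d5:1  d6:1 → peak 18
Best is Job 2@2, peak 18.

18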